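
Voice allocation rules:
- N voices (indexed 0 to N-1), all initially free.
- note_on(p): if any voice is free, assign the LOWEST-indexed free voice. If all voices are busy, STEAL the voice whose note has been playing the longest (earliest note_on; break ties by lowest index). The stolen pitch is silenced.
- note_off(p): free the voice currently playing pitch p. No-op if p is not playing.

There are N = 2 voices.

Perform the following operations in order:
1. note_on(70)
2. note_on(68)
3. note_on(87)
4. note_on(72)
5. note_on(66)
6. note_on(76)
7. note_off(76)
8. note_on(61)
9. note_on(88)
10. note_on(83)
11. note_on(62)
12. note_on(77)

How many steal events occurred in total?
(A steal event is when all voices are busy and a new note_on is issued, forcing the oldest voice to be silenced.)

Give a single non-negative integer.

Op 1: note_on(70): voice 0 is free -> assigned | voices=[70 -]
Op 2: note_on(68): voice 1 is free -> assigned | voices=[70 68]
Op 3: note_on(87): all voices busy, STEAL voice 0 (pitch 70, oldest) -> assign | voices=[87 68]
Op 4: note_on(72): all voices busy, STEAL voice 1 (pitch 68, oldest) -> assign | voices=[87 72]
Op 5: note_on(66): all voices busy, STEAL voice 0 (pitch 87, oldest) -> assign | voices=[66 72]
Op 6: note_on(76): all voices busy, STEAL voice 1 (pitch 72, oldest) -> assign | voices=[66 76]
Op 7: note_off(76): free voice 1 | voices=[66 -]
Op 8: note_on(61): voice 1 is free -> assigned | voices=[66 61]
Op 9: note_on(88): all voices busy, STEAL voice 0 (pitch 66, oldest) -> assign | voices=[88 61]
Op 10: note_on(83): all voices busy, STEAL voice 1 (pitch 61, oldest) -> assign | voices=[88 83]
Op 11: note_on(62): all voices busy, STEAL voice 0 (pitch 88, oldest) -> assign | voices=[62 83]
Op 12: note_on(77): all voices busy, STEAL voice 1 (pitch 83, oldest) -> assign | voices=[62 77]

Answer: 8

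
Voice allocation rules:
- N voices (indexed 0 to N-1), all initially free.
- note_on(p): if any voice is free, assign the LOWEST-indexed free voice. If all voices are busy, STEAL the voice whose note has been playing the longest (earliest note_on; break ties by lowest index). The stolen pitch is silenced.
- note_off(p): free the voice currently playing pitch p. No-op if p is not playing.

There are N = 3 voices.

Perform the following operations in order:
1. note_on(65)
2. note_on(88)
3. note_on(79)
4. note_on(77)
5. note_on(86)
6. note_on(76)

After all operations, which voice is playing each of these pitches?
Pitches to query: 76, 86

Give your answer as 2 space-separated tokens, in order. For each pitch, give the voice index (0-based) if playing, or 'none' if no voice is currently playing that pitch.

Answer: 2 1

Derivation:
Op 1: note_on(65): voice 0 is free -> assigned | voices=[65 - -]
Op 2: note_on(88): voice 1 is free -> assigned | voices=[65 88 -]
Op 3: note_on(79): voice 2 is free -> assigned | voices=[65 88 79]
Op 4: note_on(77): all voices busy, STEAL voice 0 (pitch 65, oldest) -> assign | voices=[77 88 79]
Op 5: note_on(86): all voices busy, STEAL voice 1 (pitch 88, oldest) -> assign | voices=[77 86 79]
Op 6: note_on(76): all voices busy, STEAL voice 2 (pitch 79, oldest) -> assign | voices=[77 86 76]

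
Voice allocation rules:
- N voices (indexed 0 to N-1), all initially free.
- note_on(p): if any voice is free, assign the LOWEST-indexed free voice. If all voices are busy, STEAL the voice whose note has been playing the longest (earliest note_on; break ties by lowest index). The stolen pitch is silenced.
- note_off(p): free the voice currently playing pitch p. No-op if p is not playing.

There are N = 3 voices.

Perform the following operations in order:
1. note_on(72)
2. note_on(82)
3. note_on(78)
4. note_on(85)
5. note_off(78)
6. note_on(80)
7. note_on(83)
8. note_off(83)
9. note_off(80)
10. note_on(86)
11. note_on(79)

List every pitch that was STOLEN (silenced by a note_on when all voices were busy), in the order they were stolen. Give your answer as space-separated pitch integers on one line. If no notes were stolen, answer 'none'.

Answer: 72 82

Derivation:
Op 1: note_on(72): voice 0 is free -> assigned | voices=[72 - -]
Op 2: note_on(82): voice 1 is free -> assigned | voices=[72 82 -]
Op 3: note_on(78): voice 2 is free -> assigned | voices=[72 82 78]
Op 4: note_on(85): all voices busy, STEAL voice 0 (pitch 72, oldest) -> assign | voices=[85 82 78]
Op 5: note_off(78): free voice 2 | voices=[85 82 -]
Op 6: note_on(80): voice 2 is free -> assigned | voices=[85 82 80]
Op 7: note_on(83): all voices busy, STEAL voice 1 (pitch 82, oldest) -> assign | voices=[85 83 80]
Op 8: note_off(83): free voice 1 | voices=[85 - 80]
Op 9: note_off(80): free voice 2 | voices=[85 - -]
Op 10: note_on(86): voice 1 is free -> assigned | voices=[85 86 -]
Op 11: note_on(79): voice 2 is free -> assigned | voices=[85 86 79]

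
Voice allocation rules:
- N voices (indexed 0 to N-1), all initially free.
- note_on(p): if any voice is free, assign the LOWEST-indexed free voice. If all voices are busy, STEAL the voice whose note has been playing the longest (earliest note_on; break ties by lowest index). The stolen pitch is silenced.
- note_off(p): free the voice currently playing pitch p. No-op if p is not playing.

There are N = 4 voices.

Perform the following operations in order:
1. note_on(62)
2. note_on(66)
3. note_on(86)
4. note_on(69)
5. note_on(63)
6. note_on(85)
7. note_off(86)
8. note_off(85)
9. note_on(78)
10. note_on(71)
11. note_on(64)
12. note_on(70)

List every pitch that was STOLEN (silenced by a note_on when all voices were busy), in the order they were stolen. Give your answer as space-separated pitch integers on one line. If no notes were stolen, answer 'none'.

Answer: 62 66 69 63

Derivation:
Op 1: note_on(62): voice 0 is free -> assigned | voices=[62 - - -]
Op 2: note_on(66): voice 1 is free -> assigned | voices=[62 66 - -]
Op 3: note_on(86): voice 2 is free -> assigned | voices=[62 66 86 -]
Op 4: note_on(69): voice 3 is free -> assigned | voices=[62 66 86 69]
Op 5: note_on(63): all voices busy, STEAL voice 0 (pitch 62, oldest) -> assign | voices=[63 66 86 69]
Op 6: note_on(85): all voices busy, STEAL voice 1 (pitch 66, oldest) -> assign | voices=[63 85 86 69]
Op 7: note_off(86): free voice 2 | voices=[63 85 - 69]
Op 8: note_off(85): free voice 1 | voices=[63 - - 69]
Op 9: note_on(78): voice 1 is free -> assigned | voices=[63 78 - 69]
Op 10: note_on(71): voice 2 is free -> assigned | voices=[63 78 71 69]
Op 11: note_on(64): all voices busy, STEAL voice 3 (pitch 69, oldest) -> assign | voices=[63 78 71 64]
Op 12: note_on(70): all voices busy, STEAL voice 0 (pitch 63, oldest) -> assign | voices=[70 78 71 64]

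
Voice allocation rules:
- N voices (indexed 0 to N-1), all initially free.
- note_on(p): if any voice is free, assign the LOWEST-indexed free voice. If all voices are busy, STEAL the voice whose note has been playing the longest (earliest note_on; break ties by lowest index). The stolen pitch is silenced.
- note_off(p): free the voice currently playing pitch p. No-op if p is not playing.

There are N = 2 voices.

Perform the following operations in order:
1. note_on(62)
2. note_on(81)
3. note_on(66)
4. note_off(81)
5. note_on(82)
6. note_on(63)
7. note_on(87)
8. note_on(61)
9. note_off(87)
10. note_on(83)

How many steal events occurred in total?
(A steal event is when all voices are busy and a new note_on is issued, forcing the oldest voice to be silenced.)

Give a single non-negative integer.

Answer: 4

Derivation:
Op 1: note_on(62): voice 0 is free -> assigned | voices=[62 -]
Op 2: note_on(81): voice 1 is free -> assigned | voices=[62 81]
Op 3: note_on(66): all voices busy, STEAL voice 0 (pitch 62, oldest) -> assign | voices=[66 81]
Op 4: note_off(81): free voice 1 | voices=[66 -]
Op 5: note_on(82): voice 1 is free -> assigned | voices=[66 82]
Op 6: note_on(63): all voices busy, STEAL voice 0 (pitch 66, oldest) -> assign | voices=[63 82]
Op 7: note_on(87): all voices busy, STEAL voice 1 (pitch 82, oldest) -> assign | voices=[63 87]
Op 8: note_on(61): all voices busy, STEAL voice 0 (pitch 63, oldest) -> assign | voices=[61 87]
Op 9: note_off(87): free voice 1 | voices=[61 -]
Op 10: note_on(83): voice 1 is free -> assigned | voices=[61 83]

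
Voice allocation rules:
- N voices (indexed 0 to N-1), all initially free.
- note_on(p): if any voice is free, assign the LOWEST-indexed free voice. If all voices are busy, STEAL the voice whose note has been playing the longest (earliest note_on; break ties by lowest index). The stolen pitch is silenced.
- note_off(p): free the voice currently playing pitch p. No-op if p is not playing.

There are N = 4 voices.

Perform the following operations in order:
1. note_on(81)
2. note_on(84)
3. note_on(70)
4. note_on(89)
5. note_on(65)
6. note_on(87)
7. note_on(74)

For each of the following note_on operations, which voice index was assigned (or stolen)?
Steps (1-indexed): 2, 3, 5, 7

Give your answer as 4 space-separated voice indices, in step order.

Answer: 1 2 0 2

Derivation:
Op 1: note_on(81): voice 0 is free -> assigned | voices=[81 - - -]
Op 2: note_on(84): voice 1 is free -> assigned | voices=[81 84 - -]
Op 3: note_on(70): voice 2 is free -> assigned | voices=[81 84 70 -]
Op 4: note_on(89): voice 3 is free -> assigned | voices=[81 84 70 89]
Op 5: note_on(65): all voices busy, STEAL voice 0 (pitch 81, oldest) -> assign | voices=[65 84 70 89]
Op 6: note_on(87): all voices busy, STEAL voice 1 (pitch 84, oldest) -> assign | voices=[65 87 70 89]
Op 7: note_on(74): all voices busy, STEAL voice 2 (pitch 70, oldest) -> assign | voices=[65 87 74 89]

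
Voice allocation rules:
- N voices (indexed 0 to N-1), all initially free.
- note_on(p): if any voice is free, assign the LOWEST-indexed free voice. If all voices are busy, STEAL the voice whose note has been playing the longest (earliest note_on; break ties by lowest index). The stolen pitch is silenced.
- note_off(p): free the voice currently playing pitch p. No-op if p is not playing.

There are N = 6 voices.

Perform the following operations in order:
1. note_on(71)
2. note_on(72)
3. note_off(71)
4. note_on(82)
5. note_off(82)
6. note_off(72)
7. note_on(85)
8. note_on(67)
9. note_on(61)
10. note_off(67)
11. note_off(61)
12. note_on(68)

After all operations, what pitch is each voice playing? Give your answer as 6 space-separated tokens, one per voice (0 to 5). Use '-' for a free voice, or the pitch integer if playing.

Answer: 85 68 - - - -

Derivation:
Op 1: note_on(71): voice 0 is free -> assigned | voices=[71 - - - - -]
Op 2: note_on(72): voice 1 is free -> assigned | voices=[71 72 - - - -]
Op 3: note_off(71): free voice 0 | voices=[- 72 - - - -]
Op 4: note_on(82): voice 0 is free -> assigned | voices=[82 72 - - - -]
Op 5: note_off(82): free voice 0 | voices=[- 72 - - - -]
Op 6: note_off(72): free voice 1 | voices=[- - - - - -]
Op 7: note_on(85): voice 0 is free -> assigned | voices=[85 - - - - -]
Op 8: note_on(67): voice 1 is free -> assigned | voices=[85 67 - - - -]
Op 9: note_on(61): voice 2 is free -> assigned | voices=[85 67 61 - - -]
Op 10: note_off(67): free voice 1 | voices=[85 - 61 - - -]
Op 11: note_off(61): free voice 2 | voices=[85 - - - - -]
Op 12: note_on(68): voice 1 is free -> assigned | voices=[85 68 - - - -]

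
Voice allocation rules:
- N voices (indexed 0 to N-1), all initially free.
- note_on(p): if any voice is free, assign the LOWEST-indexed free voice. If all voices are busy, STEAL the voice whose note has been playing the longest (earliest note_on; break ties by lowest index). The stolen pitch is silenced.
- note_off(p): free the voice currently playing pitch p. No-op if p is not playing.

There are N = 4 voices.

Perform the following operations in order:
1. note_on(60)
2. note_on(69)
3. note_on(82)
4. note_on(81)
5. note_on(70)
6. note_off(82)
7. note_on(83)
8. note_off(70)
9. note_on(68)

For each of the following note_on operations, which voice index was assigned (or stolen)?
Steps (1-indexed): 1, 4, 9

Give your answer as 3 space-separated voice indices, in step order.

Op 1: note_on(60): voice 0 is free -> assigned | voices=[60 - - -]
Op 2: note_on(69): voice 1 is free -> assigned | voices=[60 69 - -]
Op 3: note_on(82): voice 2 is free -> assigned | voices=[60 69 82 -]
Op 4: note_on(81): voice 3 is free -> assigned | voices=[60 69 82 81]
Op 5: note_on(70): all voices busy, STEAL voice 0 (pitch 60, oldest) -> assign | voices=[70 69 82 81]
Op 6: note_off(82): free voice 2 | voices=[70 69 - 81]
Op 7: note_on(83): voice 2 is free -> assigned | voices=[70 69 83 81]
Op 8: note_off(70): free voice 0 | voices=[- 69 83 81]
Op 9: note_on(68): voice 0 is free -> assigned | voices=[68 69 83 81]

Answer: 0 3 0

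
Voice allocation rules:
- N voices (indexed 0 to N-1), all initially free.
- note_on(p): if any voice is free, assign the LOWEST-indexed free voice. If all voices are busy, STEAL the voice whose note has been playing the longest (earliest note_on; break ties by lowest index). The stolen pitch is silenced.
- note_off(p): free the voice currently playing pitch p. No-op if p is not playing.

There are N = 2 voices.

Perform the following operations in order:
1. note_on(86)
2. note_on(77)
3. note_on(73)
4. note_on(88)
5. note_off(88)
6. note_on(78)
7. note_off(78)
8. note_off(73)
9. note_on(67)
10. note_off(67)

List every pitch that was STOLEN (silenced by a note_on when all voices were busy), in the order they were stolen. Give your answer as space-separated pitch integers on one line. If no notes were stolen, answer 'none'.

Answer: 86 77

Derivation:
Op 1: note_on(86): voice 0 is free -> assigned | voices=[86 -]
Op 2: note_on(77): voice 1 is free -> assigned | voices=[86 77]
Op 3: note_on(73): all voices busy, STEAL voice 0 (pitch 86, oldest) -> assign | voices=[73 77]
Op 4: note_on(88): all voices busy, STEAL voice 1 (pitch 77, oldest) -> assign | voices=[73 88]
Op 5: note_off(88): free voice 1 | voices=[73 -]
Op 6: note_on(78): voice 1 is free -> assigned | voices=[73 78]
Op 7: note_off(78): free voice 1 | voices=[73 -]
Op 8: note_off(73): free voice 0 | voices=[- -]
Op 9: note_on(67): voice 0 is free -> assigned | voices=[67 -]
Op 10: note_off(67): free voice 0 | voices=[- -]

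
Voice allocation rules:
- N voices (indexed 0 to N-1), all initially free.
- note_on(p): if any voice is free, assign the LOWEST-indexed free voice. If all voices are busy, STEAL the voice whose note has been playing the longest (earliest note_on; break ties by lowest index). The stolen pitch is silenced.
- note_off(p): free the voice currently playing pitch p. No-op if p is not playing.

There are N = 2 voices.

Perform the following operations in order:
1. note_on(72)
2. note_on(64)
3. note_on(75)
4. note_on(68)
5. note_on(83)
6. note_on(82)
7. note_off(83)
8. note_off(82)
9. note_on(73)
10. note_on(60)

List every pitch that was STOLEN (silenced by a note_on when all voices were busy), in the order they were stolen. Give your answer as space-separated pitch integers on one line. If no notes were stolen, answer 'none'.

Op 1: note_on(72): voice 0 is free -> assigned | voices=[72 -]
Op 2: note_on(64): voice 1 is free -> assigned | voices=[72 64]
Op 3: note_on(75): all voices busy, STEAL voice 0 (pitch 72, oldest) -> assign | voices=[75 64]
Op 4: note_on(68): all voices busy, STEAL voice 1 (pitch 64, oldest) -> assign | voices=[75 68]
Op 5: note_on(83): all voices busy, STEAL voice 0 (pitch 75, oldest) -> assign | voices=[83 68]
Op 6: note_on(82): all voices busy, STEAL voice 1 (pitch 68, oldest) -> assign | voices=[83 82]
Op 7: note_off(83): free voice 0 | voices=[- 82]
Op 8: note_off(82): free voice 1 | voices=[- -]
Op 9: note_on(73): voice 0 is free -> assigned | voices=[73 -]
Op 10: note_on(60): voice 1 is free -> assigned | voices=[73 60]

Answer: 72 64 75 68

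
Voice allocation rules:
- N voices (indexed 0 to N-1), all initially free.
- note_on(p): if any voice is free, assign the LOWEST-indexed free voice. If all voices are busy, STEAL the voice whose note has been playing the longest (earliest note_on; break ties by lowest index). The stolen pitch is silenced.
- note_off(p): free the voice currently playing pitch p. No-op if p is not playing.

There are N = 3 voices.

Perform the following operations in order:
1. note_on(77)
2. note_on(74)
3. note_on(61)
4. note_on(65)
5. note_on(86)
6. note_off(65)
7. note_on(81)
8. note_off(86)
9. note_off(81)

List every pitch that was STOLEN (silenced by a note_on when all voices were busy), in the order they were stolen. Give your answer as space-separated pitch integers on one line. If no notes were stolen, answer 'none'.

Answer: 77 74

Derivation:
Op 1: note_on(77): voice 0 is free -> assigned | voices=[77 - -]
Op 2: note_on(74): voice 1 is free -> assigned | voices=[77 74 -]
Op 3: note_on(61): voice 2 is free -> assigned | voices=[77 74 61]
Op 4: note_on(65): all voices busy, STEAL voice 0 (pitch 77, oldest) -> assign | voices=[65 74 61]
Op 5: note_on(86): all voices busy, STEAL voice 1 (pitch 74, oldest) -> assign | voices=[65 86 61]
Op 6: note_off(65): free voice 0 | voices=[- 86 61]
Op 7: note_on(81): voice 0 is free -> assigned | voices=[81 86 61]
Op 8: note_off(86): free voice 1 | voices=[81 - 61]
Op 9: note_off(81): free voice 0 | voices=[- - 61]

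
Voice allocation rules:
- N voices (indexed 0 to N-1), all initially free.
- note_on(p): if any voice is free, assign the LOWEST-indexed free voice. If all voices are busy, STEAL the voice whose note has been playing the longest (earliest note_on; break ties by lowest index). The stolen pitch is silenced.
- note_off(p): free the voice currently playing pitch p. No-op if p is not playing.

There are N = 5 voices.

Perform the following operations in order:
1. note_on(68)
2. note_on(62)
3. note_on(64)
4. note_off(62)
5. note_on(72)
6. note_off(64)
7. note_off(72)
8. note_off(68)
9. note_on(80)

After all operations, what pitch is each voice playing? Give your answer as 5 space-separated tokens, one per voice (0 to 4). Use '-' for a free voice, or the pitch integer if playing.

Op 1: note_on(68): voice 0 is free -> assigned | voices=[68 - - - -]
Op 2: note_on(62): voice 1 is free -> assigned | voices=[68 62 - - -]
Op 3: note_on(64): voice 2 is free -> assigned | voices=[68 62 64 - -]
Op 4: note_off(62): free voice 1 | voices=[68 - 64 - -]
Op 5: note_on(72): voice 1 is free -> assigned | voices=[68 72 64 - -]
Op 6: note_off(64): free voice 2 | voices=[68 72 - - -]
Op 7: note_off(72): free voice 1 | voices=[68 - - - -]
Op 8: note_off(68): free voice 0 | voices=[- - - - -]
Op 9: note_on(80): voice 0 is free -> assigned | voices=[80 - - - -]

Answer: 80 - - - -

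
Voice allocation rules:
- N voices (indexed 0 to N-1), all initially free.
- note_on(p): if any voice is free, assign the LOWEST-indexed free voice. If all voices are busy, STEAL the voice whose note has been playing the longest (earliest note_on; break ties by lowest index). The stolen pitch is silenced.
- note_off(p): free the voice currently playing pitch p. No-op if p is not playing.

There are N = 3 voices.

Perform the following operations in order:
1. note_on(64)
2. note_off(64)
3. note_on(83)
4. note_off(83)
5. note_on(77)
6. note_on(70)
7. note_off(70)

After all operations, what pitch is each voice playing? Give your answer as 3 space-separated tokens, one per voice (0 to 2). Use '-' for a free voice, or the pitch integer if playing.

Op 1: note_on(64): voice 0 is free -> assigned | voices=[64 - -]
Op 2: note_off(64): free voice 0 | voices=[- - -]
Op 3: note_on(83): voice 0 is free -> assigned | voices=[83 - -]
Op 4: note_off(83): free voice 0 | voices=[- - -]
Op 5: note_on(77): voice 0 is free -> assigned | voices=[77 - -]
Op 6: note_on(70): voice 1 is free -> assigned | voices=[77 70 -]
Op 7: note_off(70): free voice 1 | voices=[77 - -]

Answer: 77 - -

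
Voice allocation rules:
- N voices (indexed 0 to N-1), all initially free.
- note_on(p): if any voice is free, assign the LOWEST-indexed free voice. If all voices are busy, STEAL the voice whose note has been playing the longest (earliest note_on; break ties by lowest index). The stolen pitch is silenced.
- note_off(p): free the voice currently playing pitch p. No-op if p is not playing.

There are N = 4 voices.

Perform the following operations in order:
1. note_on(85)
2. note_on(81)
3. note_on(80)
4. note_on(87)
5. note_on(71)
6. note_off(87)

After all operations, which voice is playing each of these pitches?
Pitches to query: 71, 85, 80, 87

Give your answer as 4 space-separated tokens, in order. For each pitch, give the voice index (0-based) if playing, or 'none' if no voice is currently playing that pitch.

Answer: 0 none 2 none

Derivation:
Op 1: note_on(85): voice 0 is free -> assigned | voices=[85 - - -]
Op 2: note_on(81): voice 1 is free -> assigned | voices=[85 81 - -]
Op 3: note_on(80): voice 2 is free -> assigned | voices=[85 81 80 -]
Op 4: note_on(87): voice 3 is free -> assigned | voices=[85 81 80 87]
Op 5: note_on(71): all voices busy, STEAL voice 0 (pitch 85, oldest) -> assign | voices=[71 81 80 87]
Op 6: note_off(87): free voice 3 | voices=[71 81 80 -]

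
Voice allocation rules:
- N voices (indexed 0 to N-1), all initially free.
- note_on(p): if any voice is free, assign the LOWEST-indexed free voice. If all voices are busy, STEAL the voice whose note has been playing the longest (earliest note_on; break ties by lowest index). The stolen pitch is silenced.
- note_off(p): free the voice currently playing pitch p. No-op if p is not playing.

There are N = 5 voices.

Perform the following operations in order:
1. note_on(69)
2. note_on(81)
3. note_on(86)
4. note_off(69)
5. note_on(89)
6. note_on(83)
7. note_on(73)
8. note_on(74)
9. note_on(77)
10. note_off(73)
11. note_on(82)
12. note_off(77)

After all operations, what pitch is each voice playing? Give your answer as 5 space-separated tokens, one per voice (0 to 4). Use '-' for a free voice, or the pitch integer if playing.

Op 1: note_on(69): voice 0 is free -> assigned | voices=[69 - - - -]
Op 2: note_on(81): voice 1 is free -> assigned | voices=[69 81 - - -]
Op 3: note_on(86): voice 2 is free -> assigned | voices=[69 81 86 - -]
Op 4: note_off(69): free voice 0 | voices=[- 81 86 - -]
Op 5: note_on(89): voice 0 is free -> assigned | voices=[89 81 86 - -]
Op 6: note_on(83): voice 3 is free -> assigned | voices=[89 81 86 83 -]
Op 7: note_on(73): voice 4 is free -> assigned | voices=[89 81 86 83 73]
Op 8: note_on(74): all voices busy, STEAL voice 1 (pitch 81, oldest) -> assign | voices=[89 74 86 83 73]
Op 9: note_on(77): all voices busy, STEAL voice 2 (pitch 86, oldest) -> assign | voices=[89 74 77 83 73]
Op 10: note_off(73): free voice 4 | voices=[89 74 77 83 -]
Op 11: note_on(82): voice 4 is free -> assigned | voices=[89 74 77 83 82]
Op 12: note_off(77): free voice 2 | voices=[89 74 - 83 82]

Answer: 89 74 - 83 82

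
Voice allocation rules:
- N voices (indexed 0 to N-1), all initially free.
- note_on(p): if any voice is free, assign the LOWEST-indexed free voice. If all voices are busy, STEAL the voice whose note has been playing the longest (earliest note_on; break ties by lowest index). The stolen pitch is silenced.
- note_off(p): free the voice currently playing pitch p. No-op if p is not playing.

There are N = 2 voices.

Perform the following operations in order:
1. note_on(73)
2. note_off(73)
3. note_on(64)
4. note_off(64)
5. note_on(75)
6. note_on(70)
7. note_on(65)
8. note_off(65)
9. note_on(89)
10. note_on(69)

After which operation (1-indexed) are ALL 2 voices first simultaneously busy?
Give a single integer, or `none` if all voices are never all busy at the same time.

Op 1: note_on(73): voice 0 is free -> assigned | voices=[73 -]
Op 2: note_off(73): free voice 0 | voices=[- -]
Op 3: note_on(64): voice 0 is free -> assigned | voices=[64 -]
Op 4: note_off(64): free voice 0 | voices=[- -]
Op 5: note_on(75): voice 0 is free -> assigned | voices=[75 -]
Op 6: note_on(70): voice 1 is free -> assigned | voices=[75 70]
Op 7: note_on(65): all voices busy, STEAL voice 0 (pitch 75, oldest) -> assign | voices=[65 70]
Op 8: note_off(65): free voice 0 | voices=[- 70]
Op 9: note_on(89): voice 0 is free -> assigned | voices=[89 70]
Op 10: note_on(69): all voices busy, STEAL voice 1 (pitch 70, oldest) -> assign | voices=[89 69]

Answer: 6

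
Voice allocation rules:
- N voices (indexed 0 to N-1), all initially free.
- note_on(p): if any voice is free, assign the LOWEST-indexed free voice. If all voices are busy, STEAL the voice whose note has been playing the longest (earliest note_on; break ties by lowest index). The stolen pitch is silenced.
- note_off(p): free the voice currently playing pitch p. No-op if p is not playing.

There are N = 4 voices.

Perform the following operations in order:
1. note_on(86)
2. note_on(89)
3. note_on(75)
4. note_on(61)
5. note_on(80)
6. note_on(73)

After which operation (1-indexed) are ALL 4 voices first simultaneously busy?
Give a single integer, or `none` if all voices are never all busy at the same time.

Op 1: note_on(86): voice 0 is free -> assigned | voices=[86 - - -]
Op 2: note_on(89): voice 1 is free -> assigned | voices=[86 89 - -]
Op 3: note_on(75): voice 2 is free -> assigned | voices=[86 89 75 -]
Op 4: note_on(61): voice 3 is free -> assigned | voices=[86 89 75 61]
Op 5: note_on(80): all voices busy, STEAL voice 0 (pitch 86, oldest) -> assign | voices=[80 89 75 61]
Op 6: note_on(73): all voices busy, STEAL voice 1 (pitch 89, oldest) -> assign | voices=[80 73 75 61]

Answer: 4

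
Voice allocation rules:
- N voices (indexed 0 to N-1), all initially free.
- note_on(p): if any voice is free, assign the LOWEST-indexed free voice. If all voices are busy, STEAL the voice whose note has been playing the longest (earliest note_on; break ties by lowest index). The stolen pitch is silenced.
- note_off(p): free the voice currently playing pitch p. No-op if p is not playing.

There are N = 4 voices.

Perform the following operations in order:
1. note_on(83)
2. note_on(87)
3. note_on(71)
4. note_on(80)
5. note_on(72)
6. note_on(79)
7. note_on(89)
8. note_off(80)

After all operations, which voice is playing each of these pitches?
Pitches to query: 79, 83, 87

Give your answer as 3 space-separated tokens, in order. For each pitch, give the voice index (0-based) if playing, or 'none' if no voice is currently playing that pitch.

Op 1: note_on(83): voice 0 is free -> assigned | voices=[83 - - -]
Op 2: note_on(87): voice 1 is free -> assigned | voices=[83 87 - -]
Op 3: note_on(71): voice 2 is free -> assigned | voices=[83 87 71 -]
Op 4: note_on(80): voice 3 is free -> assigned | voices=[83 87 71 80]
Op 5: note_on(72): all voices busy, STEAL voice 0 (pitch 83, oldest) -> assign | voices=[72 87 71 80]
Op 6: note_on(79): all voices busy, STEAL voice 1 (pitch 87, oldest) -> assign | voices=[72 79 71 80]
Op 7: note_on(89): all voices busy, STEAL voice 2 (pitch 71, oldest) -> assign | voices=[72 79 89 80]
Op 8: note_off(80): free voice 3 | voices=[72 79 89 -]

Answer: 1 none none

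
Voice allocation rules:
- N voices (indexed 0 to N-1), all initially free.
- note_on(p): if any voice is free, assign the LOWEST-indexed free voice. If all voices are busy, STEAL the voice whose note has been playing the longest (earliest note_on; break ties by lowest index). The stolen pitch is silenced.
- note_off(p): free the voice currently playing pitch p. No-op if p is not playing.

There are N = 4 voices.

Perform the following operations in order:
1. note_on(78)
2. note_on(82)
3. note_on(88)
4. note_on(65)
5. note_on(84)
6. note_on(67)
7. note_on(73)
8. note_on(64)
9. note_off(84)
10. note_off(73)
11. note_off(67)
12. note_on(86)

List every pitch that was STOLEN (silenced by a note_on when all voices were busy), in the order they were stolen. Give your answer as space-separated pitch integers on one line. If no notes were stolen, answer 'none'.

Op 1: note_on(78): voice 0 is free -> assigned | voices=[78 - - -]
Op 2: note_on(82): voice 1 is free -> assigned | voices=[78 82 - -]
Op 3: note_on(88): voice 2 is free -> assigned | voices=[78 82 88 -]
Op 4: note_on(65): voice 3 is free -> assigned | voices=[78 82 88 65]
Op 5: note_on(84): all voices busy, STEAL voice 0 (pitch 78, oldest) -> assign | voices=[84 82 88 65]
Op 6: note_on(67): all voices busy, STEAL voice 1 (pitch 82, oldest) -> assign | voices=[84 67 88 65]
Op 7: note_on(73): all voices busy, STEAL voice 2 (pitch 88, oldest) -> assign | voices=[84 67 73 65]
Op 8: note_on(64): all voices busy, STEAL voice 3 (pitch 65, oldest) -> assign | voices=[84 67 73 64]
Op 9: note_off(84): free voice 0 | voices=[- 67 73 64]
Op 10: note_off(73): free voice 2 | voices=[- 67 - 64]
Op 11: note_off(67): free voice 1 | voices=[- - - 64]
Op 12: note_on(86): voice 0 is free -> assigned | voices=[86 - - 64]

Answer: 78 82 88 65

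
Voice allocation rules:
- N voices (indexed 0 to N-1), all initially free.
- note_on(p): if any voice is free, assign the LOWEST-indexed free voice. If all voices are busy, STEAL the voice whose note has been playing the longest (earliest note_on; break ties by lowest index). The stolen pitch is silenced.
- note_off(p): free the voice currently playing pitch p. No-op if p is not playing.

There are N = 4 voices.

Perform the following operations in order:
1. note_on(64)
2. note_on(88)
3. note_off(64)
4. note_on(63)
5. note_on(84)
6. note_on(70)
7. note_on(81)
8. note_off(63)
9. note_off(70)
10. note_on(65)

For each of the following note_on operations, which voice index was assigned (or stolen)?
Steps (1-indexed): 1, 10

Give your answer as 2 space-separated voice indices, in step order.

Answer: 0 0

Derivation:
Op 1: note_on(64): voice 0 is free -> assigned | voices=[64 - - -]
Op 2: note_on(88): voice 1 is free -> assigned | voices=[64 88 - -]
Op 3: note_off(64): free voice 0 | voices=[- 88 - -]
Op 4: note_on(63): voice 0 is free -> assigned | voices=[63 88 - -]
Op 5: note_on(84): voice 2 is free -> assigned | voices=[63 88 84 -]
Op 6: note_on(70): voice 3 is free -> assigned | voices=[63 88 84 70]
Op 7: note_on(81): all voices busy, STEAL voice 1 (pitch 88, oldest) -> assign | voices=[63 81 84 70]
Op 8: note_off(63): free voice 0 | voices=[- 81 84 70]
Op 9: note_off(70): free voice 3 | voices=[- 81 84 -]
Op 10: note_on(65): voice 0 is free -> assigned | voices=[65 81 84 -]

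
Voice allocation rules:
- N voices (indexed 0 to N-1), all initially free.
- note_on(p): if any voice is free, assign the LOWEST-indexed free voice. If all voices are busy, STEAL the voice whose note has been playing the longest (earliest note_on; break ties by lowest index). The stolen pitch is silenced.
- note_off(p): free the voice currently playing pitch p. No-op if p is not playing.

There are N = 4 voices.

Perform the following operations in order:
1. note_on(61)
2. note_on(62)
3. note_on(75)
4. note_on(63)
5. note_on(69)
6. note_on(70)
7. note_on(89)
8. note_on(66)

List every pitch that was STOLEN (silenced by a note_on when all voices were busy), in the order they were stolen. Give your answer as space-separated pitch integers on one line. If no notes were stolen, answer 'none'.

Answer: 61 62 75 63

Derivation:
Op 1: note_on(61): voice 0 is free -> assigned | voices=[61 - - -]
Op 2: note_on(62): voice 1 is free -> assigned | voices=[61 62 - -]
Op 3: note_on(75): voice 2 is free -> assigned | voices=[61 62 75 -]
Op 4: note_on(63): voice 3 is free -> assigned | voices=[61 62 75 63]
Op 5: note_on(69): all voices busy, STEAL voice 0 (pitch 61, oldest) -> assign | voices=[69 62 75 63]
Op 6: note_on(70): all voices busy, STEAL voice 1 (pitch 62, oldest) -> assign | voices=[69 70 75 63]
Op 7: note_on(89): all voices busy, STEAL voice 2 (pitch 75, oldest) -> assign | voices=[69 70 89 63]
Op 8: note_on(66): all voices busy, STEAL voice 3 (pitch 63, oldest) -> assign | voices=[69 70 89 66]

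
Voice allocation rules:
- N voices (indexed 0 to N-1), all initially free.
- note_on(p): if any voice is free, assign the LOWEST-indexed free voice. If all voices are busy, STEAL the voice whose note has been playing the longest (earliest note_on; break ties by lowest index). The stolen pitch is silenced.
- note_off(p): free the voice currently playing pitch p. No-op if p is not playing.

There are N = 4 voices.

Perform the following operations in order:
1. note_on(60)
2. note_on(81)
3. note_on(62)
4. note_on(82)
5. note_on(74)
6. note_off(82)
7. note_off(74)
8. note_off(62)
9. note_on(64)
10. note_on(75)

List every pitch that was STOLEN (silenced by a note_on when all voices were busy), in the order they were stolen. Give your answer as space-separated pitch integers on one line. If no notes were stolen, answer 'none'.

Op 1: note_on(60): voice 0 is free -> assigned | voices=[60 - - -]
Op 2: note_on(81): voice 1 is free -> assigned | voices=[60 81 - -]
Op 3: note_on(62): voice 2 is free -> assigned | voices=[60 81 62 -]
Op 4: note_on(82): voice 3 is free -> assigned | voices=[60 81 62 82]
Op 5: note_on(74): all voices busy, STEAL voice 0 (pitch 60, oldest) -> assign | voices=[74 81 62 82]
Op 6: note_off(82): free voice 3 | voices=[74 81 62 -]
Op 7: note_off(74): free voice 0 | voices=[- 81 62 -]
Op 8: note_off(62): free voice 2 | voices=[- 81 - -]
Op 9: note_on(64): voice 0 is free -> assigned | voices=[64 81 - -]
Op 10: note_on(75): voice 2 is free -> assigned | voices=[64 81 75 -]

Answer: 60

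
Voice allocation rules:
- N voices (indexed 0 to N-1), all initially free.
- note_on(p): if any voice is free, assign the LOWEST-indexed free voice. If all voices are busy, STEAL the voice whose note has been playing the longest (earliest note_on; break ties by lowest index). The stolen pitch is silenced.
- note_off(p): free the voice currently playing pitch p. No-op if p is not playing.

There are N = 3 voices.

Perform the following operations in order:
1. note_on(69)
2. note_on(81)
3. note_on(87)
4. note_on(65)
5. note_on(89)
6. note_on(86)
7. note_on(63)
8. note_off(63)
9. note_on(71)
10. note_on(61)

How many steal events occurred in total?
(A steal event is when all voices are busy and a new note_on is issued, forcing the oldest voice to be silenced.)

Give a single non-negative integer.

Answer: 5

Derivation:
Op 1: note_on(69): voice 0 is free -> assigned | voices=[69 - -]
Op 2: note_on(81): voice 1 is free -> assigned | voices=[69 81 -]
Op 3: note_on(87): voice 2 is free -> assigned | voices=[69 81 87]
Op 4: note_on(65): all voices busy, STEAL voice 0 (pitch 69, oldest) -> assign | voices=[65 81 87]
Op 5: note_on(89): all voices busy, STEAL voice 1 (pitch 81, oldest) -> assign | voices=[65 89 87]
Op 6: note_on(86): all voices busy, STEAL voice 2 (pitch 87, oldest) -> assign | voices=[65 89 86]
Op 7: note_on(63): all voices busy, STEAL voice 0 (pitch 65, oldest) -> assign | voices=[63 89 86]
Op 8: note_off(63): free voice 0 | voices=[- 89 86]
Op 9: note_on(71): voice 0 is free -> assigned | voices=[71 89 86]
Op 10: note_on(61): all voices busy, STEAL voice 1 (pitch 89, oldest) -> assign | voices=[71 61 86]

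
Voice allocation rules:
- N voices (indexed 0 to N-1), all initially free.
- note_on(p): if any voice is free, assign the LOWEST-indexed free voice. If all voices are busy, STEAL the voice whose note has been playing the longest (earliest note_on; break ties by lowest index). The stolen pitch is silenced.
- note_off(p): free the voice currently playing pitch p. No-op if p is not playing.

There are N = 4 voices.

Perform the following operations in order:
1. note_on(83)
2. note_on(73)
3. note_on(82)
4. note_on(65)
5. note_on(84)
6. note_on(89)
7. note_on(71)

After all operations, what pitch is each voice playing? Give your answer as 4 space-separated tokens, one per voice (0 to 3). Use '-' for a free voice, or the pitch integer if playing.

Answer: 84 89 71 65

Derivation:
Op 1: note_on(83): voice 0 is free -> assigned | voices=[83 - - -]
Op 2: note_on(73): voice 1 is free -> assigned | voices=[83 73 - -]
Op 3: note_on(82): voice 2 is free -> assigned | voices=[83 73 82 -]
Op 4: note_on(65): voice 3 is free -> assigned | voices=[83 73 82 65]
Op 5: note_on(84): all voices busy, STEAL voice 0 (pitch 83, oldest) -> assign | voices=[84 73 82 65]
Op 6: note_on(89): all voices busy, STEAL voice 1 (pitch 73, oldest) -> assign | voices=[84 89 82 65]
Op 7: note_on(71): all voices busy, STEAL voice 2 (pitch 82, oldest) -> assign | voices=[84 89 71 65]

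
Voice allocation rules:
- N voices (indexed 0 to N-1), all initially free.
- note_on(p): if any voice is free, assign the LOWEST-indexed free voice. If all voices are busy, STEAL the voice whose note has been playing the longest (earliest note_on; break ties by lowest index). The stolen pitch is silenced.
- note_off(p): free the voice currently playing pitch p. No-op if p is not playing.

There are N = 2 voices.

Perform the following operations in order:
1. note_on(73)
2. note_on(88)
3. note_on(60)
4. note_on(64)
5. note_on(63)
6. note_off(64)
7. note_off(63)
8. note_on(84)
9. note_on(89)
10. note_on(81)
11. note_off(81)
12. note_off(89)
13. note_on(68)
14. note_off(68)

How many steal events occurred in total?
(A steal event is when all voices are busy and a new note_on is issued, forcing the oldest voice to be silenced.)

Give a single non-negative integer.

Answer: 4

Derivation:
Op 1: note_on(73): voice 0 is free -> assigned | voices=[73 -]
Op 2: note_on(88): voice 1 is free -> assigned | voices=[73 88]
Op 3: note_on(60): all voices busy, STEAL voice 0 (pitch 73, oldest) -> assign | voices=[60 88]
Op 4: note_on(64): all voices busy, STEAL voice 1 (pitch 88, oldest) -> assign | voices=[60 64]
Op 5: note_on(63): all voices busy, STEAL voice 0 (pitch 60, oldest) -> assign | voices=[63 64]
Op 6: note_off(64): free voice 1 | voices=[63 -]
Op 7: note_off(63): free voice 0 | voices=[- -]
Op 8: note_on(84): voice 0 is free -> assigned | voices=[84 -]
Op 9: note_on(89): voice 1 is free -> assigned | voices=[84 89]
Op 10: note_on(81): all voices busy, STEAL voice 0 (pitch 84, oldest) -> assign | voices=[81 89]
Op 11: note_off(81): free voice 0 | voices=[- 89]
Op 12: note_off(89): free voice 1 | voices=[- -]
Op 13: note_on(68): voice 0 is free -> assigned | voices=[68 -]
Op 14: note_off(68): free voice 0 | voices=[- -]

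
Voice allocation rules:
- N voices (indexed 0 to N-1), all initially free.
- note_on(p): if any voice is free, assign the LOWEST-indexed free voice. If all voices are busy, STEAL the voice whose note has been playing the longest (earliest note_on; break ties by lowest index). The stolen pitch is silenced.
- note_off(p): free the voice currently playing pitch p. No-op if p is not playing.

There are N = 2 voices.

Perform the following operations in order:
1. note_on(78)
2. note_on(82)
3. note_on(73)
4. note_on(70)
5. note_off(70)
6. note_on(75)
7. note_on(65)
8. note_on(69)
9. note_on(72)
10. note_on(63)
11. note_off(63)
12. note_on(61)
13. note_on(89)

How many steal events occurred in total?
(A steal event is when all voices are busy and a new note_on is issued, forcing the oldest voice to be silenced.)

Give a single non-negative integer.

Op 1: note_on(78): voice 0 is free -> assigned | voices=[78 -]
Op 2: note_on(82): voice 1 is free -> assigned | voices=[78 82]
Op 3: note_on(73): all voices busy, STEAL voice 0 (pitch 78, oldest) -> assign | voices=[73 82]
Op 4: note_on(70): all voices busy, STEAL voice 1 (pitch 82, oldest) -> assign | voices=[73 70]
Op 5: note_off(70): free voice 1 | voices=[73 -]
Op 6: note_on(75): voice 1 is free -> assigned | voices=[73 75]
Op 7: note_on(65): all voices busy, STEAL voice 0 (pitch 73, oldest) -> assign | voices=[65 75]
Op 8: note_on(69): all voices busy, STEAL voice 1 (pitch 75, oldest) -> assign | voices=[65 69]
Op 9: note_on(72): all voices busy, STEAL voice 0 (pitch 65, oldest) -> assign | voices=[72 69]
Op 10: note_on(63): all voices busy, STEAL voice 1 (pitch 69, oldest) -> assign | voices=[72 63]
Op 11: note_off(63): free voice 1 | voices=[72 -]
Op 12: note_on(61): voice 1 is free -> assigned | voices=[72 61]
Op 13: note_on(89): all voices busy, STEAL voice 0 (pitch 72, oldest) -> assign | voices=[89 61]

Answer: 7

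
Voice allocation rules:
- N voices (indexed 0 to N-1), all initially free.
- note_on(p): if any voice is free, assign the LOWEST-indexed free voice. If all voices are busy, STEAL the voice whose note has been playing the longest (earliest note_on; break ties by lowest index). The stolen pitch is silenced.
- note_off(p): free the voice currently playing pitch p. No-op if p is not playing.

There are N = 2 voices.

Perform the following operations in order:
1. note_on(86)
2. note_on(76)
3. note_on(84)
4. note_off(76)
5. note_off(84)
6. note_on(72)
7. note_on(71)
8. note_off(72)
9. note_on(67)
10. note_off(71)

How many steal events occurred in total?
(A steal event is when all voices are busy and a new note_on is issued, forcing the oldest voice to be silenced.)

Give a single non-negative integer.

Answer: 1

Derivation:
Op 1: note_on(86): voice 0 is free -> assigned | voices=[86 -]
Op 2: note_on(76): voice 1 is free -> assigned | voices=[86 76]
Op 3: note_on(84): all voices busy, STEAL voice 0 (pitch 86, oldest) -> assign | voices=[84 76]
Op 4: note_off(76): free voice 1 | voices=[84 -]
Op 5: note_off(84): free voice 0 | voices=[- -]
Op 6: note_on(72): voice 0 is free -> assigned | voices=[72 -]
Op 7: note_on(71): voice 1 is free -> assigned | voices=[72 71]
Op 8: note_off(72): free voice 0 | voices=[- 71]
Op 9: note_on(67): voice 0 is free -> assigned | voices=[67 71]
Op 10: note_off(71): free voice 1 | voices=[67 -]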